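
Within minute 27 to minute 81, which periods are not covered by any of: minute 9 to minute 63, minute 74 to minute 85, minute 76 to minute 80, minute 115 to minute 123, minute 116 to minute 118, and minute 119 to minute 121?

minute 63 to minute 74

The merged coverage is minute 9 to minute 63, minute 74 to minute 85, minute 115 to minute 123.
Gaps within minute 27 to minute 81: minute 63 to minute 74.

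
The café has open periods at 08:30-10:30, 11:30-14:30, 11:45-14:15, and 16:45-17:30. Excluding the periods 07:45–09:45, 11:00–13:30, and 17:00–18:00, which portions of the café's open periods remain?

09:45–10:30, 13:30–14:30, 16:45–17:00

Merge the first list: 08:30–10:30, 11:30–14:30, 16:45–17:30.
08:30–10:30 \ B = 09:45–10:30.
11:30–14:30 \ B = 13:30–14:30.
16:45–17:30 \ B = 16:45–17:00.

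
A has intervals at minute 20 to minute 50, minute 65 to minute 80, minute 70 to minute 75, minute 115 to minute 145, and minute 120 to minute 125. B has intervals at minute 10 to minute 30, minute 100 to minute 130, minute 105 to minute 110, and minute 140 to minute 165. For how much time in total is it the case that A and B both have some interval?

First set merges to minute 20 to minute 50, minute 65 to minute 80, minute 115 to minute 145.
Second set merges to minute 10 to minute 30, minute 100 to minute 130, minute 140 to minute 165.
A ∩ B = minute 20 to minute 30, minute 115 to minute 130, minute 140 to minute 145.
Total: 10 minutes + 15 minutes + 5 minutes = 30 minutes.

30 minutes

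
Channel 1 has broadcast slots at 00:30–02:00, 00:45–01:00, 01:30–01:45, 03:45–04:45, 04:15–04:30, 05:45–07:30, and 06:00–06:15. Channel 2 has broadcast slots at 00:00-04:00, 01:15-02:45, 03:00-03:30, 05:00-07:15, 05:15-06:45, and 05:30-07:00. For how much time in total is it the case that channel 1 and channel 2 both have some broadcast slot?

3 h 15 min

First set merges to 00:30–02:00, 03:45–04:45, 05:45–07:30.
Second set merges to 00:00–04:00, 05:00–07:15.
A ∩ B = 00:30–02:00, 03:45–04:00, 05:45–07:15.
Total: 1 h 30 min + 15 min + 1 h 30 min = 3 h 15 min.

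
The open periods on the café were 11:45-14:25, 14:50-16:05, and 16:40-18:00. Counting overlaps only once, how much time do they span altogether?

5 h 15 min

Merged: 11:45–14:25, 14:50–16:05, 16:40–18:00.
Lengths: 2 h 40 min + 1 h 15 min + 1 h 20 min = 5 h 15 min.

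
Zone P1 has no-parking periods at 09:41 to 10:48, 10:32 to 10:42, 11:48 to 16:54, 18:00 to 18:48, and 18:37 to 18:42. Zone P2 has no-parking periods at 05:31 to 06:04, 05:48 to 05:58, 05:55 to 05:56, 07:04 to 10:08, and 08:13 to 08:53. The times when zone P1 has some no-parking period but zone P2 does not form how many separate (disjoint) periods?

Merge the first list: 09:41-10:48, 11:48-16:54, 18:00-18:48.
Merge the second list: 05:31-06:04, 07:04-10:08.
A \ B = 10:08-10:48, 11:48-16:54, 18:00-18:48.
That is 3 disjoint pieces.

3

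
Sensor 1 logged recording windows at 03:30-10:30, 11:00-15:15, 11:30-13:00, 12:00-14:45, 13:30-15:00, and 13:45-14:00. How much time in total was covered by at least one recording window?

Merged: 03:30–10:30, 11:00–15:15.
Lengths: 7 h + 4 h 15 min = 11 h 15 min.

11 h 15 min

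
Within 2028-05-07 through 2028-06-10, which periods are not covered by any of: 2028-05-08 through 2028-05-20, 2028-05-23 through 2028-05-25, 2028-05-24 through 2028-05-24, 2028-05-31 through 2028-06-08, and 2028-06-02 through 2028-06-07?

Covered (merged): 2028-05-08 through 2028-05-20, 2028-05-23 through 2028-05-25, 2028-05-31 through 2028-06-08.
Complement within 2028-05-07 through 2028-06-10: 2028-05-07 through 2028-05-07, 2028-05-21 through 2028-05-22, 2028-05-26 through 2028-05-30, 2028-06-09 through 2028-06-10.

2028-05-07 through 2028-05-07, 2028-05-21 through 2028-05-22, 2028-05-26 through 2028-05-30, 2028-06-09 through 2028-06-10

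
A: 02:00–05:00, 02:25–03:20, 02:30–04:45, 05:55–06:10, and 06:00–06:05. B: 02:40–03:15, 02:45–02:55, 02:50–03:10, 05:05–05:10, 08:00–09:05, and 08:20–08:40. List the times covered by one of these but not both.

02:00–02:40, 03:15–05:00, 05:05–05:10, 05:55–06:10, 08:00–09:05

Merge the first list: 02:00–05:00, 05:55–06:10.
Merge the second list: 02:40–03:15, 05:05–05:10, 08:00–09:05.
A \ B = 02:00–02:40, 03:15–05:00, 05:55–06:10.
B \ A = 05:05–05:10, 08:00–09:05.
Union of the two gives the symmetric difference.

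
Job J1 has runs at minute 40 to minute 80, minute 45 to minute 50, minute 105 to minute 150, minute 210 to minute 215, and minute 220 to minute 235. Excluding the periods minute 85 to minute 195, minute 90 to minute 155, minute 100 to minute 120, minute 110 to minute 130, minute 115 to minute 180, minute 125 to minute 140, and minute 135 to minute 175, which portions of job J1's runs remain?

A, merged: minute 40 to minute 80, minute 105 to minute 150, minute 210 to minute 215, minute 220 to minute 235.
B, merged: minute 85 to minute 195.
minute 40 to minute 80: nothing removed.
minute 105 to minute 150: entirely removed.
minute 210 to minute 215: nothing removed.
minute 220 to minute 235: nothing removed.

minute 40 to minute 80, minute 210 to minute 215, minute 220 to minute 235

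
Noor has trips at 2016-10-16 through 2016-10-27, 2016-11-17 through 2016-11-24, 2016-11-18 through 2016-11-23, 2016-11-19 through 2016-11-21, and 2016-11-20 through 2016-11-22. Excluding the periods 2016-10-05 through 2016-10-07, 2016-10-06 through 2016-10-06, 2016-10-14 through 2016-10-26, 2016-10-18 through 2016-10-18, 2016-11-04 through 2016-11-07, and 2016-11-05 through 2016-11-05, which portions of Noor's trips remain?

2016-10-27 through 2016-10-27, 2016-11-17 through 2016-11-24

A, merged: 2016-10-16 through 2016-10-27, 2016-11-17 through 2016-11-24.
B, merged: 2016-10-05 through 2016-10-07, 2016-10-14 through 2016-10-26, 2016-11-04 through 2016-11-07.
2016-10-16 through 2016-10-27 minus B → 2016-10-27 through 2016-10-27.
2016-11-17 through 2016-11-24: no B overlap → unchanged.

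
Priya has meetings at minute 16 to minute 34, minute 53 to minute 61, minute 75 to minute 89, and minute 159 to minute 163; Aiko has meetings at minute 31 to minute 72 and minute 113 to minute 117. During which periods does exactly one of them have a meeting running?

minute 16 to minute 31, minute 34 to minute 53, minute 61 to minute 72, minute 75 to minute 89, minute 113 to minute 117, minute 159 to minute 163

Only in the first: minute 16 to minute 31, minute 75 to minute 89, minute 159 to minute 163.
Only in the second: minute 34 to minute 53, minute 61 to minute 72, minute 113 to minute 117.
Together these are the periods covered by exactly one.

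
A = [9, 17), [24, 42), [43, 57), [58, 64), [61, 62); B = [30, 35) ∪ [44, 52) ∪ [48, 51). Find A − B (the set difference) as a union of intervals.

[9, 17) ∪ [24, 30) ∪ [35, 42) ∪ [43, 44) ∪ [52, 57) ∪ [58, 64)

First set merges to [9, 17), [24, 42), [43, 57), [58, 64).
Second set merges to [30, 35), [44, 52).
[9, 17): no B overlap → unchanged.
[24, 42) minus B → [24, 30), [35, 42).
[43, 57) minus B → [43, 44), [52, 57).
[58, 64): no B overlap → unchanged.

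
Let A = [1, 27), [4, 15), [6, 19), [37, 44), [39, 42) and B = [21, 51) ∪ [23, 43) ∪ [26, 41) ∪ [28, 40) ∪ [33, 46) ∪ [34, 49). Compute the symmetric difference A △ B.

Merge the first list: [1, 27), [37, 44).
Merge the second list: [21, 51).
A \ B = [1, 21).
B \ A = [27, 37), [44, 51).
Union of the two gives the symmetric difference.

[1, 21) ∪ [27, 37) ∪ [44, 51)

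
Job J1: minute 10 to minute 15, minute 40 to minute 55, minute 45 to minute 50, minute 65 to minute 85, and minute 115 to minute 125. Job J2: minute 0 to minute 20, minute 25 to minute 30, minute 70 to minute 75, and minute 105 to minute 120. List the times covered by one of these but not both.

First set merges to minute 10 to minute 15, minute 40 to minute 55, minute 65 to minute 85, minute 115 to minute 125.
Only in the first: minute 40 to minute 55, minute 65 to minute 70, minute 75 to minute 85, minute 120 to minute 125.
Only in the second: minute 0 to minute 10, minute 15 to minute 20, minute 25 to minute 30, minute 105 to minute 115.
Together these are the periods covered by exactly one.

minute 0 to minute 10, minute 15 to minute 20, minute 25 to minute 30, minute 40 to minute 55, minute 65 to minute 70, minute 75 to minute 85, minute 105 to minute 115, minute 120 to minute 125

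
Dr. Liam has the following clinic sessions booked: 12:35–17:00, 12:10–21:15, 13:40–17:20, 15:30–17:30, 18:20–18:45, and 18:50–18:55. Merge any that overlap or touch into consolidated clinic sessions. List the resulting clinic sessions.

Sort by start: 12:10-21:15, 12:35-17:00, 13:40-17:20, 15:30-17:30, 18:20-18:45, 18:50-18:55.
12:35-17:00 overlaps/touches 12:10-21:15 → extend to 12:10-21:15.
13:40-17:20 overlaps/touches 12:10-21:15 → extend to 12:10-21:15.
15:30-17:30 overlaps/touches 12:10-21:15 → extend to 12:10-21:15.
18:20-18:45 overlaps/touches 12:10-21:15 → extend to 12:10-21:15.
18:50-18:55 overlaps/touches 12:10-21:15 → extend to 12:10-21:15.

12:10-21:15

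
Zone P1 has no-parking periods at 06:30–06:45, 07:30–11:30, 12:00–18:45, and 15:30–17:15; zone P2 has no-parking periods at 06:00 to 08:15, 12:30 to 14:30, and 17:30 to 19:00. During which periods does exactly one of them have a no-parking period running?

06:00–06:30, 06:45–07:30, 08:15–11:30, 12:00–12:30, 14:30–17:30, 18:45–19:00

Merge the first list: 06:30–06:45, 07:30–11:30, 12:00–18:45.
A but not B: 08:15–11:30, 12:00–12:30, 14:30–17:30.
B but not A: 06:00–06:30, 06:45–07:30, 18:45–19:00.
Combining gives A △ B.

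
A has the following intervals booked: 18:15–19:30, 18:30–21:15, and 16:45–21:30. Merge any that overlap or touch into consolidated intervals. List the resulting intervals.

Sort by start: 16:45–21:30, 18:15–19:30, 18:30–21:15.
18:15–19:30 overlaps/touches 16:45–21:30 → extend to 16:45–21:30.
18:30–21:15 overlaps/touches 16:45–21:30 → extend to 16:45–21:30.

16:45–21:30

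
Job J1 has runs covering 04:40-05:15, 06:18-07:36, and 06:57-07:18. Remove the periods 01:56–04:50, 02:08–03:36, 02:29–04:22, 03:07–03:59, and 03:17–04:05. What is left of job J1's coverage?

04:50–05:15, 06:18–07:36

Merge the first list: 04:40–05:15, 06:18–07:36.
Merge the second list: 01:56–04:50.
04:40–05:15 minus B → 04:50–05:15.
06:18–07:36: no B overlap → unchanged.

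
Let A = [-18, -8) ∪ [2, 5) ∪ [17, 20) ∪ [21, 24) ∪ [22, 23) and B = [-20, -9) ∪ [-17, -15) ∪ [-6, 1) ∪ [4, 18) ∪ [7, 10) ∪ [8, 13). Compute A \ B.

[-9, -8) ∪ [2, 4) ∪ [18, 20) ∪ [21, 24)

A, merged: [-18, -8), [2, 5), [17, 20), [21, 24).
B, merged: [-20, -9), [-6, 1), [4, 18).
[-18, -8) minus B → [-9, -8).
[2, 5) minus B → [2, 4).
[17, 20) minus B → [18, 20).
[21, 24): no B overlap → unchanged.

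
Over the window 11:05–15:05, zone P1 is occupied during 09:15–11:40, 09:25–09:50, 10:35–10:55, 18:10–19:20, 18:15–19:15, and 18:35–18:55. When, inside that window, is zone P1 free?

11:40-15:05

The merged coverage is 09:15-11:40, 18:10-19:20.
Gaps within 11:05-15:05: 11:40-15:05.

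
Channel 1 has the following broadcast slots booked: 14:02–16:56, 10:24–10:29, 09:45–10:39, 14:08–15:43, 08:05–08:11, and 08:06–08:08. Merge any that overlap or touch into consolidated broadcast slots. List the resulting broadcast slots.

Sort by start: 08:05-08:11, 08:06-08:08, 09:45-10:39, 10:24-10:29, 14:02-16:56, 14:08-15:43.
08:06-08:08 overlaps/touches 08:05-08:11 → extend to 08:05-08:11.
09:45-10:39 is disjoint → start new block.
10:24-10:29 overlaps/touches 09:45-10:39 → extend to 09:45-10:39.
14:02-16:56 is disjoint → start new block.
14:08-15:43 overlaps/touches 14:02-16:56 → extend to 14:02-16:56.

08:05-08:11, 09:45-10:39, 14:02-16:56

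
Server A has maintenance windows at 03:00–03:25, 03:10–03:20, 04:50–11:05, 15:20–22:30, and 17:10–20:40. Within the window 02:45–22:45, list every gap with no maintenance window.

02:45–03:00, 03:25–04:50, 11:05–15:20, 22:30–22:45

After merging, the occupied span is 03:00–03:25, 04:50–11:05, 15:20–22:30.
Complement within 02:45–22:45: 02:45–03:00, 03:25–04:50, 11:05–15:20, 22:30–22:45.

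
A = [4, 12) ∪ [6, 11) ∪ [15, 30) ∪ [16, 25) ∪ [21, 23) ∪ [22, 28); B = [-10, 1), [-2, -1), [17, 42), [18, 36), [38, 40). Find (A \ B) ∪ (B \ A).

[-10, 1) ∪ [4, 12) ∪ [15, 17) ∪ [30, 42)

First set merges to [4, 12), [15, 30).
Second set merges to [-10, 1), [17, 42).
A but not B: [4, 12), [15, 17).
B but not A: [-10, 1), [30, 42).
Combining gives A △ B.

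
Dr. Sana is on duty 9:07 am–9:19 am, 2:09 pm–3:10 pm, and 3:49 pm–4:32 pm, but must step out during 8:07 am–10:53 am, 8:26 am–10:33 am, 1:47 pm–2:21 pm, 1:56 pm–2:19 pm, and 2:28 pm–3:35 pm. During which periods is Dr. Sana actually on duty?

Merge the second list: 8:07 am–10:53 am, 1:47 pm–2:21 pm, 2:28 pm–3:35 pm.
9:07 am–9:19 am: fully covered by B → removed.
2:09 pm–3:10 pm minus B → 2:21 pm–2:28 pm.
3:49 pm–4:32 pm: no B overlap → unchanged.

2:21 pm–2:28 pm, 3:49 pm–4:32 pm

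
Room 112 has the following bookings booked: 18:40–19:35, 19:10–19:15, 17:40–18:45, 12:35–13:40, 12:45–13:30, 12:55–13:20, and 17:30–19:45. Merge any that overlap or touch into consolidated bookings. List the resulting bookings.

Sort by start: 12:35-13:40, 12:45-13:30, 12:55-13:20, 17:30-19:45, 17:40-18:45, 18:40-19:35, 19:10-19:15.
12:45-13:30 overlaps/touches 12:35-13:40 → extend to 12:35-13:40.
12:55-13:20 overlaps/touches 12:35-13:40 → extend to 12:35-13:40.
17:30-19:45 is disjoint → start new block.
17:40-18:45 overlaps/touches 17:30-19:45 → extend to 17:30-19:45.
18:40-19:35 overlaps/touches 17:30-19:45 → extend to 17:30-19:45.
19:10-19:15 overlaps/touches 17:30-19:45 → extend to 17:30-19:45.

12:35-13:40, 17:30-19:45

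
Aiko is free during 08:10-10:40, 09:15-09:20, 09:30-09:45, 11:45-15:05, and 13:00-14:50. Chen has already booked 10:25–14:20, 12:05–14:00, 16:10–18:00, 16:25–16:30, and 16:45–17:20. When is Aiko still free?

08:10–10:25, 14:20–15:05

Merge the first list: 08:10–10:40, 11:45–15:05.
Merge the second list: 10:25–14:20, 16:10–18:00.
08:10–10:40 \ B = 08:10–10:25.
11:45–15:05 \ B = 14:20–15:05.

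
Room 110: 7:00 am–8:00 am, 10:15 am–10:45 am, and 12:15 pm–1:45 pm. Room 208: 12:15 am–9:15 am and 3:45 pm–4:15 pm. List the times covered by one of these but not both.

12:15 am-7:00 am, 8:00 am-9:15 am, 10:15 am-10:45 am, 12:15 pm-1:45 pm, 3:45 pm-4:15 pm

A but not B: 10:15 am-10:45 am, 12:15 pm-1:45 pm.
B but not A: 12:15 am-7:00 am, 8:00 am-9:15 am, 3:45 pm-4:15 pm.
Combining gives A △ B.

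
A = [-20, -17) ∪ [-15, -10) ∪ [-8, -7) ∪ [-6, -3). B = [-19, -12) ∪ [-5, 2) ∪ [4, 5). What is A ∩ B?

[-19, -17) ∪ [-15, -12) ∪ [-5, -3)

[-20, -17) overlaps B on [-19, -17).
[-15, -10) overlaps B on [-15, -12).
[-8, -7) falls entirely outside B.
[-6, -3) overlaps B on [-5, -3).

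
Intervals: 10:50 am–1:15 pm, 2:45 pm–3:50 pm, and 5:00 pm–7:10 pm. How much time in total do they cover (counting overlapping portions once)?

5 h 40 min

Merged: 10:50 am–1:15 pm, 2:45 pm–3:50 pm, 5:00 pm–7:10 pm.
Lengths: 2 h 25 min + 1 h 5 min + 2 h 10 min = 5 h 40 min.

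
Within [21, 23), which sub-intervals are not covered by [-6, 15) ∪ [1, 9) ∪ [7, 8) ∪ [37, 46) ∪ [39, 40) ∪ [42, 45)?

[21, 23)

Covered (merged): [-6, 15), [37, 46).
Uncovered inside [21, 23): [21, 23).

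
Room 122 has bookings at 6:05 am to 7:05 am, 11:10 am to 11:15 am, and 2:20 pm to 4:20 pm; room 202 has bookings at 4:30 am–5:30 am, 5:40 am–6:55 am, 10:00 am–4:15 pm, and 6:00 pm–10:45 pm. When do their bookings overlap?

6:05 am–7:05 am meets the second set on 6:05 am–6:55 am.
11:10 am–11:15 am meets the second set on 11:10 am–11:15 am.
2:20 pm–4:20 pm meets the second set on 2:20 pm–4:15 pm.

6:05 am–6:55 am, 11:10 am–11:15 am, 2:20 pm–4:15 pm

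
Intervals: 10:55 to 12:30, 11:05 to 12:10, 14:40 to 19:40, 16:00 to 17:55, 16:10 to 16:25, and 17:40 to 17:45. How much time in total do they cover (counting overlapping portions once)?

6 h 35 min

Merged: 10:55–12:30, 14:40–19:40.
Lengths: 1 h 35 min + 5 h = 6 h 35 min.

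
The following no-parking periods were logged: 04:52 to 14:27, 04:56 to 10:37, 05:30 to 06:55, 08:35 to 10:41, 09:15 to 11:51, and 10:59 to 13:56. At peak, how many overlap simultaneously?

4

Sweep endpoints in order; track running count of active intervals.
Peak of 4 reached at 09:15.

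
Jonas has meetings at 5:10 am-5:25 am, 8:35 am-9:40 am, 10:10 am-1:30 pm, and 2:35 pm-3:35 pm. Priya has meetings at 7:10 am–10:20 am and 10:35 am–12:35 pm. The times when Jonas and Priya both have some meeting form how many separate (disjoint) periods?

3

A ∩ B = 8:35 am–9:40 am, 10:10 am–10:20 am, 10:35 am–12:35 pm.
That is 3 disjoint pieces.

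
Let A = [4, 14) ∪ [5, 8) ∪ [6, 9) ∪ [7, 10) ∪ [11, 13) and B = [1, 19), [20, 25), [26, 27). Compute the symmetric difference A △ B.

A, merged: [4, 14).
Only in the first: none.
Only in the second: [1, 4), [14, 19), [20, 25), [26, 27).
Together these are the periods covered by exactly one.

[1, 4) ∪ [14, 19) ∪ [20, 25) ∪ [26, 27)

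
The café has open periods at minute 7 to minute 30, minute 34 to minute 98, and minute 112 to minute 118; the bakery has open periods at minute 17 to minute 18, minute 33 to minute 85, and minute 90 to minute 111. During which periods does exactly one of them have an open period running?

minute 7 to minute 17, minute 18 to minute 30, minute 33 to minute 34, minute 85 to minute 90, minute 98 to minute 111, minute 112 to minute 118

A \ B = minute 7 to minute 17, minute 18 to minute 30, minute 85 to minute 90, minute 112 to minute 118.
B \ A = minute 33 to minute 34, minute 98 to minute 111.
Union of the two gives the symmetric difference.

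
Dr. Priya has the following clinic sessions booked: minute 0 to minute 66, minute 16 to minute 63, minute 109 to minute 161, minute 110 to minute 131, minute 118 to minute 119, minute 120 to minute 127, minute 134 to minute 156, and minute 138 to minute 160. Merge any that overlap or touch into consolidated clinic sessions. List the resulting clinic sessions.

minute 0 to minute 66, minute 109 to minute 161

minute 16 to minute 63 overlaps/touches minute 0 to minute 66 → extend to minute 0 to minute 66.
minute 109 to minute 161 is disjoint → start new block.
minute 110 to minute 131 overlaps/touches minute 109 to minute 161 → extend to minute 109 to minute 161.
minute 118 to minute 119 overlaps/touches minute 109 to minute 161 → extend to minute 109 to minute 161.
minute 120 to minute 127 overlaps/touches minute 109 to minute 161 → extend to minute 109 to minute 161.
minute 134 to minute 156 overlaps/touches minute 109 to minute 161 → extend to minute 109 to minute 161.
minute 138 to minute 160 overlaps/touches minute 109 to minute 161 → extend to minute 109 to minute 161.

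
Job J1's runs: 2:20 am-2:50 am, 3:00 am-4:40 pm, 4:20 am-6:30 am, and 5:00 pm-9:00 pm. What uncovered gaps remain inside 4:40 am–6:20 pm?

4:40 pm–5:00 pm

The merged coverage is 2:20 am–2:50 am, 3:00 am–4:40 pm, 5:00 pm–9:00 pm.
Uncovered inside 4:40 am–6:20 pm: 4:40 pm–5:00 pm.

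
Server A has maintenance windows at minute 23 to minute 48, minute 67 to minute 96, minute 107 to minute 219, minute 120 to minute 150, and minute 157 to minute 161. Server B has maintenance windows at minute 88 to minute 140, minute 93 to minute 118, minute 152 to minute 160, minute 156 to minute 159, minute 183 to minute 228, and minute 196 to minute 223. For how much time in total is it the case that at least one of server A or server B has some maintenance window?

186 minutes

First set merges to minute 23 to minute 48, minute 67 to minute 96, minute 107 to minute 219.
Second set merges to minute 88 to minute 140, minute 152 to minute 160, minute 183 to minute 228.
A ∪ B = minute 23 to minute 48, minute 67 to minute 228.
Total: 25 minutes + 161 minutes = 186 minutes.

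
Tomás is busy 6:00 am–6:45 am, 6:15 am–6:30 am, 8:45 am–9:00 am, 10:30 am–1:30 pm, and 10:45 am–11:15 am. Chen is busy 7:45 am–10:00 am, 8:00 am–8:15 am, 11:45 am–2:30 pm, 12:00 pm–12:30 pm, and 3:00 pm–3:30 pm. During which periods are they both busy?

First set merges to 6:00 am–6:45 am, 8:45 am–9:00 am, 10:30 am–1:30 pm.
Second set merges to 7:45 am–10:00 am, 11:45 am–2:30 pm, 3:00 pm–3:30 pm.
6:00 am–6:45 am: no overlap with the second set.
8:45 am–9:00 am meets the second set on 8:45 am–9:00 am.
10:30 am–1:30 pm meets the second set on 11:45 am–1:30 pm.

8:45 am–9:00 am, 11:45 am–1:30 pm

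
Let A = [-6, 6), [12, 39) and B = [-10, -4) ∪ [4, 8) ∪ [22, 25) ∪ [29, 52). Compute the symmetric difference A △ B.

[-10, -6) ∪ [-4, 4) ∪ [6, 8) ∪ [12, 22) ∪ [25, 29) ∪ [39, 52)

A but not B: [-4, 4), [12, 22), [25, 29).
B but not A: [-10, -6), [6, 8), [39, 52).
Combining gives A △ B.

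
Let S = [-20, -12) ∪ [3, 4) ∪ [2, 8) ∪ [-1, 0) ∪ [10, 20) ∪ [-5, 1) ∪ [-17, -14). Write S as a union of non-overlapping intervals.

Sort by start: [-20, -12), [-17, -14), [-5, 1), [-1, 0), [2, 8), [3, 4), [10, 20).
[-17, -14) overlaps/touches [-20, -12) → extend to [-20, -12).
[-5, 1) is disjoint → start new block.
[-1, 0) overlaps/touches [-5, 1) → extend to [-5, 1).
[2, 8) is disjoint → start new block.
[3, 4) overlaps/touches [2, 8) → extend to [2, 8).
[10, 20) is disjoint → start new block.

[-20, -12) ∪ [-5, 1) ∪ [2, 8) ∪ [10, 20)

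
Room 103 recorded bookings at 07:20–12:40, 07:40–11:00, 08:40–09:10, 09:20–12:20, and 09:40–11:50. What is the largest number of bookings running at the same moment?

4

At 09:40, 4 of the intervals are simultaneously active.
No point has more.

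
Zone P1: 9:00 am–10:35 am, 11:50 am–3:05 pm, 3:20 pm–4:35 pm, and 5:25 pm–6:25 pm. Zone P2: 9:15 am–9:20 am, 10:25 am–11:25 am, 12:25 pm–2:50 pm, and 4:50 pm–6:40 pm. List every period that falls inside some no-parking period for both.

9:00 am–10:35 am meets the second set on 9:15 am–9:20 am, 10:25 am–10:35 am.
11:50 am–3:05 pm meets the second set on 12:25 pm–2:50 pm.
3:20 pm–4:35 pm: no overlap with the second set.
5:25 pm–6:25 pm meets the second set on 5:25 pm–6:25 pm.

9:15 am–9:20 am, 10:25 am–10:35 am, 12:25 pm–2:50 pm, 5:25 pm–6:25 pm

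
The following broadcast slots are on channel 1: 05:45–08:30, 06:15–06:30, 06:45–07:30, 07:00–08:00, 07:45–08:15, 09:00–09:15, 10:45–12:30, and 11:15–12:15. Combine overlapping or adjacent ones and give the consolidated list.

06:15-06:30 overlaps/touches 05:45-08:30 → extend to 05:45-08:30.
06:45-07:30 overlaps/touches 05:45-08:30 → extend to 05:45-08:30.
07:00-08:00 overlaps/touches 05:45-08:30 → extend to 05:45-08:30.
07:45-08:15 overlaps/touches 05:45-08:30 → extend to 05:45-08:30.
09:00-09:15 is disjoint → start new block.
10:45-12:30 is disjoint → start new block.
11:15-12:15 overlaps/touches 10:45-12:30 → extend to 10:45-12:30.

05:45-08:30, 09:00-09:15, 10:45-12:30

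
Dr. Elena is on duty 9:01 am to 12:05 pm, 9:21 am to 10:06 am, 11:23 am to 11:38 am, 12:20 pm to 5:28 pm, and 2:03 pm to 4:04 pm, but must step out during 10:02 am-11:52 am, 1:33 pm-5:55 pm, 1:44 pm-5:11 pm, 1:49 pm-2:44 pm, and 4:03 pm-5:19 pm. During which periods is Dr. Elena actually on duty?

9:01 am–10:02 am, 11:52 am–12:05 pm, 12:20 pm–1:33 pm

Merge the first list: 9:01 am–12:05 pm, 12:20 pm–5:28 pm.
Merge the second list: 10:02 am–11:52 am, 1:33 pm–5:55 pm.
9:01 am–12:05 pm \ B = 9:01 am–10:02 am, 11:52 am–12:05 pm.
12:20 pm–5:28 pm \ B = 12:20 pm–1:33 pm.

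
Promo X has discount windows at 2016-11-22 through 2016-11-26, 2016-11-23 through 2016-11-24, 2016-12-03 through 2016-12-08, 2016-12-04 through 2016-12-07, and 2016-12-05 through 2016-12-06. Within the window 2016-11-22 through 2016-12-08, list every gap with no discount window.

2016-11-27 through 2016-12-02

Covered (merged): 2016-11-22 through 2016-11-26, 2016-12-03 through 2016-12-08.
Gaps within 2016-11-22 through 2016-12-08: 2016-11-27 through 2016-12-02.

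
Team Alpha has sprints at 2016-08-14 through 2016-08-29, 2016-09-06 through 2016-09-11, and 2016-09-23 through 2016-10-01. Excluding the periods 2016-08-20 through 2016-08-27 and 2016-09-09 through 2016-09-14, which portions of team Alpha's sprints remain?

2016-08-14 through 2016-08-29 minus B → 2016-08-14 through 2016-08-19, 2016-08-28 through 2016-08-29.
2016-09-06 through 2016-09-11 minus B → 2016-09-06 through 2016-09-08.
2016-09-23 through 2016-10-01: no B overlap → unchanged.

2016-08-14 through 2016-08-19, 2016-08-28 through 2016-08-29, 2016-09-06 through 2016-09-08, 2016-09-23 through 2016-10-01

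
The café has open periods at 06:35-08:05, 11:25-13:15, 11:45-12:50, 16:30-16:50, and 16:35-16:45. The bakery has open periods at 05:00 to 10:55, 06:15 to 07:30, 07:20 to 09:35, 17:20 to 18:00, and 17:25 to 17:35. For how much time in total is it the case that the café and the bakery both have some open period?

Merge the first list: 06:35–08:05, 11:25–13:15, 16:30–16:50.
Merge the second list: 05:00–10:55, 17:20–18:00.
A ∩ B = 06:35–08:05.
Total: 1 h 30 min.

1 h 30 min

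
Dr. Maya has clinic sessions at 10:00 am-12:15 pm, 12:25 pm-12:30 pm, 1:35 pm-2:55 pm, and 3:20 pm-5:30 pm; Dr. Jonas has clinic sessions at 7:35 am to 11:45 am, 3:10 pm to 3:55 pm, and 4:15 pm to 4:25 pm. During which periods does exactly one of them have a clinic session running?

A \ B = 11:45 am–12:15 pm, 12:25 pm–12:30 pm, 1:35 pm–2:55 pm, 3:55 pm–4:15 pm, 4:25 pm–5:30 pm.
B \ A = 7:35 am–10:00 am, 3:10 pm–3:20 pm.
Union of the two gives the symmetric difference.

7:35 am–10:00 am, 11:45 am–12:15 pm, 12:25 pm–12:30 pm, 1:35 pm–2:55 pm, 3:10 pm–3:20 pm, 3:55 pm–4:15 pm, 4:25 pm–5:30 pm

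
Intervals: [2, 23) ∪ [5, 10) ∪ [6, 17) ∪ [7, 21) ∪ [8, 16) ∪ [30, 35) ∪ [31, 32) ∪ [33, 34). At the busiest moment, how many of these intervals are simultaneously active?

5

At 8, 5 of the intervals are simultaneously active.
No point has more.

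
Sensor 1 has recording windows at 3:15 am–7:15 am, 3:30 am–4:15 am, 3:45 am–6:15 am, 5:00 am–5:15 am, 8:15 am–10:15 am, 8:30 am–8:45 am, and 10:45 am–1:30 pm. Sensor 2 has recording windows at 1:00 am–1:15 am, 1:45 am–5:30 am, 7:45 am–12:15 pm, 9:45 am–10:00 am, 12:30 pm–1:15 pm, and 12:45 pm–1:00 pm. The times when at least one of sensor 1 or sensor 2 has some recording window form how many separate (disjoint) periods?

3

A, merged: 3:15 am–7:15 am, 8:15 am–10:15 am, 10:45 am–1:30 pm.
B, merged: 1:00 am–1:15 am, 1:45 am–5:30 am, 7:45 am–12:15 pm, 12:30 pm–1:15 pm.
A ∪ B = 1:00 am–1:15 am, 1:45 am–7:15 am, 7:45 am–1:30 pm.
That is 3 disjoint pieces.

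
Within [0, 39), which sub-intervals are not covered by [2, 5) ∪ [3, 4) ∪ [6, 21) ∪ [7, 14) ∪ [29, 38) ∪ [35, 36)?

[0, 2) ∪ [5, 6) ∪ [21, 29) ∪ [38, 39)

After merging, the occupied span is [2, 5), [6, 21), [29, 38).
Complement within [0, 39): [0, 2), [5, 6), [21, 29), [38, 39).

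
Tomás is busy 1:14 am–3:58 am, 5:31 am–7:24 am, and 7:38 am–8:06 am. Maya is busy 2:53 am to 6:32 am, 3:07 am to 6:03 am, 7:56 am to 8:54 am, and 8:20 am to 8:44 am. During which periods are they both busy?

Merge the second list: 2:53 am–6:32 am, 7:56 am–8:54 am.
1:14 am–3:58 am overlaps B on 2:53 am–3:58 am.
5:31 am–7:24 am overlaps B on 5:31 am–6:32 am.
7:38 am–8:06 am overlaps B on 7:56 am–8:06 am.

2:53 am–3:58 am, 5:31 am–6:32 am, 7:56 am–8:06 am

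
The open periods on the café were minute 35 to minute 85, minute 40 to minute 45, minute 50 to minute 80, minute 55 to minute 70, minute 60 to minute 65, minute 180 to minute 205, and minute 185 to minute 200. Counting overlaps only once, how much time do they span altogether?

75 minutes

Merged: minute 35 to minute 85, minute 180 to minute 205.
Lengths: 50 minutes + 25 minutes = 75 minutes.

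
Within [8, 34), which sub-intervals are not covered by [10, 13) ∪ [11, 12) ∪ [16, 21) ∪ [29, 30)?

[8, 10) ∪ [13, 16) ∪ [21, 29) ∪ [30, 34)

Covered (merged): [10, 13), [16, 21), [29, 30).
Complement within [8, 34): [8, 10), [13, 16), [21, 29), [30, 34).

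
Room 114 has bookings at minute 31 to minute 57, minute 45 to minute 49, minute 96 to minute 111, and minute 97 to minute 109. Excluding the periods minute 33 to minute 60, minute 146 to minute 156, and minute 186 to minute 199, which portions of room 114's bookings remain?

Merge the first list: minute 31 to minute 57, minute 96 to minute 111.
minute 31 to minute 57 \ B = minute 31 to minute 33.
minute 96 to minute 111: nothing removed.

minute 31 to minute 33, minute 96 to minute 111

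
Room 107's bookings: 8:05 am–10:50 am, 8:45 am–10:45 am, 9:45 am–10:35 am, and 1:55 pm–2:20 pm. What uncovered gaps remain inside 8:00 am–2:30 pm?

After merging, the occupied span is 8:05 am-10:50 am, 1:55 pm-2:20 pm.
Complement within 8:00 am-2:30 pm: 8:00 am-8:05 am, 10:50 am-1:55 pm, 2:20 pm-2:30 pm.

8:00 am-8:05 am, 10:50 am-1:55 pm, 2:20 pm-2:30 pm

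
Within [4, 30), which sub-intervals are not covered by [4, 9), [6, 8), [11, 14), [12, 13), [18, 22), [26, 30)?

[9, 11) ∪ [14, 18) ∪ [22, 26)

Covered (merged): [4, 9), [11, 14), [18, 22), [26, 30).
Complement within [4, 30): [9, 11), [14, 18), [22, 26).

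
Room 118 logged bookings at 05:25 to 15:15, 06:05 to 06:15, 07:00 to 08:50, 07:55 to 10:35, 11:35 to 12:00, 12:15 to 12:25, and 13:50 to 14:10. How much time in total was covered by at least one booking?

9 h 50 min

Merged: 05:25–15:15.
Length: 9 h 50 min.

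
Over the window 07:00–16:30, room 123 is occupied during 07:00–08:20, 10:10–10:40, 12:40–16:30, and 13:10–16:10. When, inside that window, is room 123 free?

The merged coverage is 07:00–08:20, 10:10–10:40, 12:40–16:30.
Gaps within 07:00–16:30: 08:20–10:10, 10:40–12:40.

08:20–10:10, 10:40–12:40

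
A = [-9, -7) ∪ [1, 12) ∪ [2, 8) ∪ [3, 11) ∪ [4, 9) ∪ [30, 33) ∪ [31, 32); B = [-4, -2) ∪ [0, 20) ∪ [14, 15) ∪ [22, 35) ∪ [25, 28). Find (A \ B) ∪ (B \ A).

First set merges to [-9, -7), [1, 12), [30, 33).
Second set merges to [-4, -2), [0, 20), [22, 35).
A \ B = [-9, -7).
B \ A = [-4, -2), [0, 1), [12, 20), [22, 30), [33, 35).
Union of the two gives the symmetric difference.

[-9, -7) ∪ [-4, -2) ∪ [0, 1) ∪ [12, 20) ∪ [22, 30) ∪ [33, 35)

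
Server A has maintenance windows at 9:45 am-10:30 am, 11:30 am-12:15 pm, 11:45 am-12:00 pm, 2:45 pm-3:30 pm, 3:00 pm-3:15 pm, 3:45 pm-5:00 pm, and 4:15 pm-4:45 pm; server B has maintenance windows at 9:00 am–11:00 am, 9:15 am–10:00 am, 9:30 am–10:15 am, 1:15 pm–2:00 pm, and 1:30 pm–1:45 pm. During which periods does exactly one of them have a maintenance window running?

9:00 am-9:45 am, 10:30 am-11:00 am, 11:30 am-12:15 pm, 1:15 pm-2:00 pm, 2:45 pm-3:30 pm, 3:45 pm-5:00 pm

First set merges to 9:45 am-10:30 am, 11:30 am-12:15 pm, 2:45 pm-3:30 pm, 3:45 pm-5:00 pm.
Second set merges to 9:00 am-11:00 am, 1:15 pm-2:00 pm.
A \ B = 11:30 am-12:15 pm, 2:45 pm-3:30 pm, 3:45 pm-5:00 pm.
B \ A = 9:00 am-9:45 am, 10:30 am-11:00 am, 1:15 pm-2:00 pm.
Union of the two gives the symmetric difference.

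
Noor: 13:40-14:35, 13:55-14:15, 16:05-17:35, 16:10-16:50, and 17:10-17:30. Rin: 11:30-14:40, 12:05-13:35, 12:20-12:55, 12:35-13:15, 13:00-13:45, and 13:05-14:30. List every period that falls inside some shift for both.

13:40–14:35

A, merged: 13:40–14:35, 16:05–17:35.
B, merged: 11:30–14:40.
13:40–14:35 overlaps B on 13:40–14:35.
16:05–17:35 falls entirely outside B.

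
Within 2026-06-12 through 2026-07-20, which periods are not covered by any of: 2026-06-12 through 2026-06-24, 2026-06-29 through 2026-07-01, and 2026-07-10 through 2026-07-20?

2026-06-25 through 2026-06-28, 2026-07-02 through 2026-07-09

Covered (merged): 2026-06-12 through 2026-06-24, 2026-06-29 through 2026-07-01, 2026-07-10 through 2026-07-20.
Uncovered inside 2026-06-12 through 2026-07-20: 2026-06-25 through 2026-06-28, 2026-07-02 through 2026-07-09.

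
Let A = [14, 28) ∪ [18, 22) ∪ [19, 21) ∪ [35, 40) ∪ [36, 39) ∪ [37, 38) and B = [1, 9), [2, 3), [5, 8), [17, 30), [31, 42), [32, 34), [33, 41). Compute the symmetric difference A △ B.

[1, 9) ∪ [14, 17) ∪ [28, 30) ∪ [31, 35) ∪ [40, 42)

First set merges to [14, 28), [35, 40).
Second set merges to [1, 9), [17, 30), [31, 42).
A \ B = [14, 17).
B \ A = [1, 9), [28, 30), [31, 35), [40, 42).
Union of the two gives the symmetric difference.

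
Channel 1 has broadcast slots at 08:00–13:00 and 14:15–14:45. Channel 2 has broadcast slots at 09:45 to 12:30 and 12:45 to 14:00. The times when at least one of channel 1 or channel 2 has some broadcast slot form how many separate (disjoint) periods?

2

A ∪ B = 08:00–14:00, 14:15–14:45.
That is 2 disjoint pieces.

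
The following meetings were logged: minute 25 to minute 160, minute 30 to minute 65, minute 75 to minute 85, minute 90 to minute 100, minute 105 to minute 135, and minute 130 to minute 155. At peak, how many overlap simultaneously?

3

Sweep endpoints in order; track running count of active intervals.
Peak of 3 reached at minute 130.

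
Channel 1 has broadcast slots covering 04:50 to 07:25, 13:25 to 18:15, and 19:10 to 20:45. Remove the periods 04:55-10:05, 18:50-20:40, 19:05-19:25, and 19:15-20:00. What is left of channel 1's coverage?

04:50–04:55, 13:25–18:15, 20:40–20:45

Merge the second list: 04:55–10:05, 18:50–20:40.
04:50–07:25 minus B → 04:50–04:55.
13:25–18:15: no B overlap → unchanged.
19:10–20:45 minus B → 20:40–20:45.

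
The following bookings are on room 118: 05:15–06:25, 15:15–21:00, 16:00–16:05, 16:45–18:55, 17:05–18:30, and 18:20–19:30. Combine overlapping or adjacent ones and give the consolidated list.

05:15–06:25, 15:15–21:00

15:15–21:00 is disjoint → start new block.
16:00–16:05 overlaps/touches 15:15–21:00 → extend to 15:15–21:00.
16:45–18:55 overlaps/touches 15:15–21:00 → extend to 15:15–21:00.
17:05–18:30 overlaps/touches 15:15–21:00 → extend to 15:15–21:00.
18:20–19:30 overlaps/touches 15:15–21:00 → extend to 15:15–21:00.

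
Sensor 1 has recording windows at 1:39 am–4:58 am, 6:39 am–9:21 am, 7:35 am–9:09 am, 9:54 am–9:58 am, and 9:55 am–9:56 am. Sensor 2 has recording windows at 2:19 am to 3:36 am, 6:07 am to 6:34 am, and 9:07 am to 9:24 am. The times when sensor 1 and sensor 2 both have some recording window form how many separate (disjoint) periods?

2

First set merges to 1:39 am–4:58 am, 6:39 am–9:21 am, 9:54 am–9:58 am.
A ∩ B = 2:19 am–3:36 am, 9:07 am–9:21 am.
That is 2 disjoint pieces.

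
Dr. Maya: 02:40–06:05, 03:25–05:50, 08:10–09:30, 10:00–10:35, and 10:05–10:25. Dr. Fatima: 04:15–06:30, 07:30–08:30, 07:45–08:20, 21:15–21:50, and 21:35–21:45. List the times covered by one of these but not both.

02:40–04:15, 06:05–06:30, 07:30–08:10, 08:30–09:30, 10:00–10:35, 21:15–21:50

A, merged: 02:40–06:05, 08:10–09:30, 10:00–10:35.
B, merged: 04:15–06:30, 07:30–08:30, 21:15–21:50.
A but not B: 02:40–04:15, 08:30–09:30, 10:00–10:35.
B but not A: 06:05–06:30, 07:30–08:10, 21:15–21:50.
Combining gives A △ B.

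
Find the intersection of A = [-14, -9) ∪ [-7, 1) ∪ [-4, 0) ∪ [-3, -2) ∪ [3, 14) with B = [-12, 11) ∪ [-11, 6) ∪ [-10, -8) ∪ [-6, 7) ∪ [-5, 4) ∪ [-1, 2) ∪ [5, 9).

[-12, -9) ∪ [-7, 1) ∪ [3, 11)

A, merged: [-14, -9), [-7, 1), [3, 14).
B, merged: [-12, 11).
[-14, -9) overlaps B on [-12, -9).
[-7, 1) overlaps B on [-7, 1).
[3, 14) overlaps B on [3, 11).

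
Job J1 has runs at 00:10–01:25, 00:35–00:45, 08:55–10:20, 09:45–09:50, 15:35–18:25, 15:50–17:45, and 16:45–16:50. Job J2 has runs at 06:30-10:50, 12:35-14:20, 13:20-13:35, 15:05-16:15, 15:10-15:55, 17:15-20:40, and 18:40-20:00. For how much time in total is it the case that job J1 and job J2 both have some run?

3 h 15 min

A, merged: 00:10-01:25, 08:55-10:20, 15:35-18:25.
B, merged: 06:30-10:50, 12:35-14:20, 15:05-16:15, 17:15-20:40.
A ∩ B = 08:55-10:20, 15:35-16:15, 17:15-18:25.
Total: 1 h 25 min + 40 min + 1 h 10 min = 3 h 15 min.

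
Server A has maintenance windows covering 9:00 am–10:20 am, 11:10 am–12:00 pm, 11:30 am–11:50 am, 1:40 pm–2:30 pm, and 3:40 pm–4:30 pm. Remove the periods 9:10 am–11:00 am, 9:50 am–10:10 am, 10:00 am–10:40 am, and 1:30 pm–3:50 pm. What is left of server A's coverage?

A, merged: 9:00 am–10:20 am, 11:10 am–12:00 pm, 1:40 pm–2:30 pm, 3:40 pm–4:30 pm.
B, merged: 9:10 am–11:00 am, 1:30 pm–3:50 pm.
9:00 am–10:20 am minus B → 9:00 am–9:10 am.
11:10 am–12:00 pm: no B overlap → unchanged.
1:40 pm–2:30 pm: fully covered by B → removed.
3:40 pm–4:30 pm minus B → 3:50 pm–4:30 pm.

9:00 am–9:10 am, 11:10 am–12:00 pm, 3:50 pm–4:30 pm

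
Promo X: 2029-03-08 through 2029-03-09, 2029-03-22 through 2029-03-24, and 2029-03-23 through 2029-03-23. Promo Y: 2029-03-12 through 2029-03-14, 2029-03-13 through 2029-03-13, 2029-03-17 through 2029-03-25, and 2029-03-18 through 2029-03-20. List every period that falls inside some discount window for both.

First set merges to 2029-03-08 through 2029-03-09, 2029-03-22 through 2029-03-24.
Second set merges to 2029-03-12 through 2029-03-14, 2029-03-17 through 2029-03-25.
2029-03-08 through 2029-03-09: no overlap with the second set.
2029-03-22 through 2029-03-24 meets the second set on 2029-03-22 through 2029-03-24.

2029-03-22 through 2029-03-24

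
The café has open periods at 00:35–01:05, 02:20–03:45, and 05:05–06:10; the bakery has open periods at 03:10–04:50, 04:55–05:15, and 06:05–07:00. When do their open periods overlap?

03:10–03:45, 05:05–05:15, 06:05–06:10

00:35–01:05 falls entirely outside B.
02:20–03:45 overlaps B on 03:10–03:45.
05:05–06:10 overlaps B on 05:05–05:15, 06:05–06:10.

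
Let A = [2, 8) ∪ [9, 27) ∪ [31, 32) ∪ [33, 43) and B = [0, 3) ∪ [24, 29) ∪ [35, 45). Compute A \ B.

[2, 8) with B removed leaves [3, 8).
[9, 27) with B removed leaves [9, 24).
[31, 32) is untouched.
[33, 43) with B removed leaves [33, 35).

[3, 8) ∪ [9, 24) ∪ [31, 32) ∪ [33, 35)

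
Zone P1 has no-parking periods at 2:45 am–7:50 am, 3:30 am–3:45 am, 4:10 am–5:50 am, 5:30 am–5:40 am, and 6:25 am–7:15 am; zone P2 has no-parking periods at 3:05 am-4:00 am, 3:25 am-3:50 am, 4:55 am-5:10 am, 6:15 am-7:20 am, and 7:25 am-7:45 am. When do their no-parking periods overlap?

3:05 am-4:00 am, 4:55 am-5:10 am, 6:15 am-7:20 am, 7:25 am-7:45 am

A, merged: 2:45 am-7:50 am.
B, merged: 3:05 am-4:00 am, 4:55 am-5:10 am, 6:15 am-7:20 am, 7:25 am-7:45 am.
2:45 am-7:50 am ∩ B → 3:05 am-4:00 am, 4:55 am-5:10 am, 6:15 am-7:20 am, 7:25 am-7:45 am.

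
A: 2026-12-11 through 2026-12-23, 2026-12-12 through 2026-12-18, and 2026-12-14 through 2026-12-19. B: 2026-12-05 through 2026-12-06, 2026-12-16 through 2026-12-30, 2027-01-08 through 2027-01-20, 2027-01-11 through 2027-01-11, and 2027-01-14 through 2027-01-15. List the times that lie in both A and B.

First set merges to 2026-12-11 through 2026-12-23.
Second set merges to 2026-12-05 through 2026-12-06, 2026-12-16 through 2026-12-30, 2027-01-08 through 2027-01-20.
2026-12-11 through 2026-12-23 meets the second set on 2026-12-16 through 2026-12-23.

2026-12-16 through 2026-12-23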